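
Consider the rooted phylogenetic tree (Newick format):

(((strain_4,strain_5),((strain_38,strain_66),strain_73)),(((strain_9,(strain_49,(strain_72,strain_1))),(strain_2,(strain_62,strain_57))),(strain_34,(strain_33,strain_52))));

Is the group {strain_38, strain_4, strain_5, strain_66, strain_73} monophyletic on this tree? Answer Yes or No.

The most recent common ancestor of these taxa subtends ((strain_4,strain_5),((strain_38,strain_66),strain_73)).
That clade has exactly 5 tips — every listed taxon and nothing else — so the group is monophyletic.

Yes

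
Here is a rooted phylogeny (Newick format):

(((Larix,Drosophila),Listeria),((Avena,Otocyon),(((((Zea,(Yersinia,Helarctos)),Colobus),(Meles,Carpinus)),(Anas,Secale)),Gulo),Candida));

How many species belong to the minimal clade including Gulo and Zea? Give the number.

9

The MRCA of Gulo and Zea is the node subtending (((((Zea,(Yersinia,Helarctos)),Colobus),(Meles,Carpinus)),(Anas,Secale)),Gulo).
That clade contains 9 terminal taxa: Anas, Carpinus, Colobus, Gulo, Helarctos, Meles, Secale, Yersinia, Zea.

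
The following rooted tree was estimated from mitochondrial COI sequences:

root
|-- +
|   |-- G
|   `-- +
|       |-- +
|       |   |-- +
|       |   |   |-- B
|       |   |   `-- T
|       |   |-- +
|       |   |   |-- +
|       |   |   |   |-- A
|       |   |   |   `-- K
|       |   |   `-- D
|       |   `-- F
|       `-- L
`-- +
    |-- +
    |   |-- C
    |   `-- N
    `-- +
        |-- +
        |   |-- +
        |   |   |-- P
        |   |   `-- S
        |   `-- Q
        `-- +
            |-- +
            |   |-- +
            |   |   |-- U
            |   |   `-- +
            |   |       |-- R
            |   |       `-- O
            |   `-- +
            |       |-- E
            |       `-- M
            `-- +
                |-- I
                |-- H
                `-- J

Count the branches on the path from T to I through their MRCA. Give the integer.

The MRCA of T and I is the root of the tree.
From T up to that node: 5 branches. From I up to the same node: 5 branches. Total: 5 + 5 = 10.

10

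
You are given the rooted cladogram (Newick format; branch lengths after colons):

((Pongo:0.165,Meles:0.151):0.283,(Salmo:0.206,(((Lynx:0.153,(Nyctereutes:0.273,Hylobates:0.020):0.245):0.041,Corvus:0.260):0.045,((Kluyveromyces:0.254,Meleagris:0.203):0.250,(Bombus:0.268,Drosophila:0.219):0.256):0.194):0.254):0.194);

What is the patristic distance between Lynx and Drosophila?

0.908

The path runs Lynx → … → MRCA → … → Drosophila; the MRCA is the node subtending (((Lynx,(Nyctereutes,Hylobates)),Corvus),((Kluyveromyces,Meleagris),(Bombus,Drosophila))).
Branch lengths along that path: 0.153 + 0.041 + 0.045 + 0.194 + 0.256 + 0.219 = 0.908.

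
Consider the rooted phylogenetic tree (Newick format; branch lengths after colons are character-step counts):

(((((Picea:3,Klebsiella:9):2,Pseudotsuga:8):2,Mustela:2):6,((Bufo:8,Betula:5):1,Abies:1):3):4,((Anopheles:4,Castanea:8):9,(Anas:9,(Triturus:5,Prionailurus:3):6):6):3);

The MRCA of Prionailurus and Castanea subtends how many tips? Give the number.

The MRCA of Prionailurus and Castanea is the node subtending ((Anopheles,Castanea),(Anas,(Triturus,Prionailurus))).
That clade contains 5 terminal taxa: Anas, Anopheles, Castanea, Prionailurus, Triturus.

5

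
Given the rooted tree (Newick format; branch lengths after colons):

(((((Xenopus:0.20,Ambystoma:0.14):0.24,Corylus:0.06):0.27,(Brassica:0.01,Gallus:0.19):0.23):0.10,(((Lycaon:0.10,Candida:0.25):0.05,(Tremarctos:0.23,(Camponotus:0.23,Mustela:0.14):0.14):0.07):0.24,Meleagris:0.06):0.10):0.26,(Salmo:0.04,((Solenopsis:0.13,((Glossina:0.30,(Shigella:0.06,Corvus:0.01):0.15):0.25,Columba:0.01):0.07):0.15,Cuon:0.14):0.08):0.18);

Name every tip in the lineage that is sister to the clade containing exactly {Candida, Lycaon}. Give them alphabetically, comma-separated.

Camponotus, Mustela, Tremarctos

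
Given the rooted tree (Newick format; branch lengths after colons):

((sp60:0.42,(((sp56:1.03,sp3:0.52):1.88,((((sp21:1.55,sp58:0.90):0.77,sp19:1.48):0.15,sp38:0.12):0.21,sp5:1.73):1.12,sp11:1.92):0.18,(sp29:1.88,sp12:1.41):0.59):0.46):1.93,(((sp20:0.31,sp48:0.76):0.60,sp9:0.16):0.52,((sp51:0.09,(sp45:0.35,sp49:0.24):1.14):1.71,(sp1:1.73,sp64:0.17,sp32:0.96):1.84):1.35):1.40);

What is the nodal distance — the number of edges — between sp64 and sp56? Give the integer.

9

The MRCA of sp64 and sp56 is the root of the tree.
From sp64 up to that node: 4 branches. From sp56 up to the same node: 5 branches. Total: 4 + 5 = 9.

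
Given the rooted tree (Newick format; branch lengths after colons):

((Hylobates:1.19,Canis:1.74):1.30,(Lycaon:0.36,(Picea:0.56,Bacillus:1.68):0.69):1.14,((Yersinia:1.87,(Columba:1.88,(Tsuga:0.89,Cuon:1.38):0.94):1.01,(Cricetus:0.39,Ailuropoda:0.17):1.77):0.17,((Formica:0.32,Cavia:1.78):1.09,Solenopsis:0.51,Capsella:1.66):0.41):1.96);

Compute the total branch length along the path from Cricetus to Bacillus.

7.80

The path runs Cricetus → … → MRCA → … → Bacillus; the MRCA is the root of the tree.
Branch lengths along that path: 0.39 + 1.77 + 0.17 + 1.96 + 1.14 + 0.69 + 1.68 = 7.80.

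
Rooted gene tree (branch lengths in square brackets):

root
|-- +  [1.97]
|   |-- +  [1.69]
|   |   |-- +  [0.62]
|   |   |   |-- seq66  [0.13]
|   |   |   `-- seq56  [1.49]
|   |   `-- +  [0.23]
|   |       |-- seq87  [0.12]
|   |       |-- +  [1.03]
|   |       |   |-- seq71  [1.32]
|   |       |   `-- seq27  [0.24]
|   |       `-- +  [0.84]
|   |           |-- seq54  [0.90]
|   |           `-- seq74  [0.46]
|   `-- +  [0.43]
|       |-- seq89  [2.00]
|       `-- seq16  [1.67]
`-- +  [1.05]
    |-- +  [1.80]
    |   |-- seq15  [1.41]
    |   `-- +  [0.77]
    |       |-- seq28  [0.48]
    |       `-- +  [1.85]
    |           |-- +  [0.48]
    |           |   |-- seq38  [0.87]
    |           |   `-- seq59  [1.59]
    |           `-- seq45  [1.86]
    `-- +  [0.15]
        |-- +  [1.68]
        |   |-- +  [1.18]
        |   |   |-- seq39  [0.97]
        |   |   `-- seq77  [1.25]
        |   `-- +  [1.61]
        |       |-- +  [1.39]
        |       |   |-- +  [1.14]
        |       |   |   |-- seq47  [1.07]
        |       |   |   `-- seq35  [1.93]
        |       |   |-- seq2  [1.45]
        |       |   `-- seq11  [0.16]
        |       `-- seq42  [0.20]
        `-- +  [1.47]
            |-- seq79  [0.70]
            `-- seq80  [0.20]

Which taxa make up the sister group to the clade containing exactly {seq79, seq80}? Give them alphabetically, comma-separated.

The clade containing exactly {seq79, seq80} attaches to the tree at the node subtending (((seq39,seq77),(((seq47,seq35),seq2,seq11),seq42)),(seq79,seq80)).
The other lineage descending from that same node — the sister group — is ((seq39,seq77),(((seq47,seq35),seq2,seq11),seq42)); its 7 tips in alphabetical order are the answer.

seq11, seq2, seq35, seq39, seq42, seq47, seq77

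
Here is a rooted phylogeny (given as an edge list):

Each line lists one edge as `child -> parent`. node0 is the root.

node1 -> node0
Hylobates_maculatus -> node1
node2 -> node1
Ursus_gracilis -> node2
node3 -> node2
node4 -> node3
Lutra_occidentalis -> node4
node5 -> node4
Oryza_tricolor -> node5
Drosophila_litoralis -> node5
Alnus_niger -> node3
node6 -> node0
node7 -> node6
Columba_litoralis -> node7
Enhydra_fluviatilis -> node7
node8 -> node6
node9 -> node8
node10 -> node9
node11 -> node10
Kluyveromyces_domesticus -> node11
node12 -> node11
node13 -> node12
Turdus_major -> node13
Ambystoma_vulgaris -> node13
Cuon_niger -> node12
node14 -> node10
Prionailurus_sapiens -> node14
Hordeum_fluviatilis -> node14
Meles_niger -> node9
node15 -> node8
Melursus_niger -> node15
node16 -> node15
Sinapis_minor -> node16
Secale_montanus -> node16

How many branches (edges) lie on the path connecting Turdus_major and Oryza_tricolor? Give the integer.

14

The MRCA of Turdus_major and Oryza_tricolor is the root of the tree.
From Turdus_major up to that node: 8 branches. From Oryza_tricolor up to the same node: 6 branches. Total: 8 + 6 = 14.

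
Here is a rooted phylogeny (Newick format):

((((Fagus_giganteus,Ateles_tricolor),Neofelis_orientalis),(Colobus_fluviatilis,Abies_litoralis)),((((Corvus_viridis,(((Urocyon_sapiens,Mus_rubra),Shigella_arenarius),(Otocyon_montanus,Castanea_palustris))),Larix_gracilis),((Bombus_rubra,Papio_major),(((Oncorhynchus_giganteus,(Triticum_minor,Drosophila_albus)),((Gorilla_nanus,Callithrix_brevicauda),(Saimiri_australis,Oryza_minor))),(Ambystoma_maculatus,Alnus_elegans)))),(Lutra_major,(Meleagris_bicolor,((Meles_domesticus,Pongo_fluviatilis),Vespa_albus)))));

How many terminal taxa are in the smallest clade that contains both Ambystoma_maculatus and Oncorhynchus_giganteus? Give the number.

The MRCA of Ambystoma_maculatus and Oncorhynchus_giganteus is the node subtending (((Oncorhynchus_giganteus,(Triticum_minor,Drosophila_albus)),((Gorilla_nanus,Callithrix_brevicauda),(Saimiri_australis,Oryza_minor))),(Ambystoma_maculatus,Alnus_elegans)).
That clade contains 9 terminal taxa: Alnus_elegans, Ambystoma_maculatus, Callithrix_brevicauda, Drosophila_albus, Gorilla_nanus, Oncorhynchus_giganteus, Oryza_minor, Saimiri_australis, Triticum_minor.

9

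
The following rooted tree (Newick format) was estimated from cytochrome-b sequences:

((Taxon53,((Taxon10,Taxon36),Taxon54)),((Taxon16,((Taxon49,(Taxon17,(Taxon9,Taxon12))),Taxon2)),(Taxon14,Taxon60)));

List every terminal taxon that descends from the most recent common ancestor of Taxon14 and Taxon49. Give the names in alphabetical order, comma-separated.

Taxon12, Taxon14, Taxon16, Taxon17, Taxon2, Taxon49, Taxon60, Taxon9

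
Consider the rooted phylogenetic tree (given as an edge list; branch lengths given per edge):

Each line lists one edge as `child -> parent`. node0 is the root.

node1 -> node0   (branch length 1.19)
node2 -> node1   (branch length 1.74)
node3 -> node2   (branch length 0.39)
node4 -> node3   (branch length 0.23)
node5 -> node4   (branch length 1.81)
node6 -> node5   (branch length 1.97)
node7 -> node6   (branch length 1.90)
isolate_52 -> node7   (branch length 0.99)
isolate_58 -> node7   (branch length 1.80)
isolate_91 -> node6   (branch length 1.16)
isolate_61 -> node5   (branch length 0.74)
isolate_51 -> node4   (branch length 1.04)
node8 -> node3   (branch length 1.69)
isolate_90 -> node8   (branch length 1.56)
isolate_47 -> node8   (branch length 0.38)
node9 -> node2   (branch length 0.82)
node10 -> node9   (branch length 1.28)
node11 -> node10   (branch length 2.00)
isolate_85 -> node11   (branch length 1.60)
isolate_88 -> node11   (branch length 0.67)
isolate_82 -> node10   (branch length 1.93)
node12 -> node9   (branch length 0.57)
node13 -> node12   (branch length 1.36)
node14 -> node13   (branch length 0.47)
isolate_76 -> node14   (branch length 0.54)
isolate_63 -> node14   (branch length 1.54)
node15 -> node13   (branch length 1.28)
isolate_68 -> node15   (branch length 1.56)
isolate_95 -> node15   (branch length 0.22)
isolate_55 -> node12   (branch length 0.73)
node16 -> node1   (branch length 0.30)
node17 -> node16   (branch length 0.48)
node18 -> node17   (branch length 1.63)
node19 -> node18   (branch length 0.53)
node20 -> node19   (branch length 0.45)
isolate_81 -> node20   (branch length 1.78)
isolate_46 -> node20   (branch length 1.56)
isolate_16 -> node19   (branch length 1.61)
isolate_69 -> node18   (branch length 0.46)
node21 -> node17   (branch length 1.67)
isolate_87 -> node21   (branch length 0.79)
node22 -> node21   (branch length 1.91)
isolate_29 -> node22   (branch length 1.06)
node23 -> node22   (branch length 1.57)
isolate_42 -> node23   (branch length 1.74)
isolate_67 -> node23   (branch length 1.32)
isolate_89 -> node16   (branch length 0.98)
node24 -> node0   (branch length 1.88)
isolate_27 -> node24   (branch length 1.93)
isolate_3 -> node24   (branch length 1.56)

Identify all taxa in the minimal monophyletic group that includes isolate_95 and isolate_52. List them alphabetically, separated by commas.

isolate_47, isolate_51, isolate_52, isolate_55, isolate_58, isolate_61, isolate_63, isolate_68, isolate_76, isolate_82, isolate_85, isolate_88, isolate_90, isolate_91, isolate_95

Tracing isolate_95: it sits inside (isolate_68,isolate_95).
Tracing isolate_52: it sits inside (isolate_52,isolate_58).
The smallest clade enclosing both is ((((((isolate_52,isolate_58),isolate_91),isolate_61),isolate_51),(isolate_90,isolate_47)),(((isolate_85,isolate_88),isolate_82),(((isolate_76,isolate_63),(isolate_68,isolate_95)),isolate_55))); the answer is its 15 terminal taxa in alphabetical order.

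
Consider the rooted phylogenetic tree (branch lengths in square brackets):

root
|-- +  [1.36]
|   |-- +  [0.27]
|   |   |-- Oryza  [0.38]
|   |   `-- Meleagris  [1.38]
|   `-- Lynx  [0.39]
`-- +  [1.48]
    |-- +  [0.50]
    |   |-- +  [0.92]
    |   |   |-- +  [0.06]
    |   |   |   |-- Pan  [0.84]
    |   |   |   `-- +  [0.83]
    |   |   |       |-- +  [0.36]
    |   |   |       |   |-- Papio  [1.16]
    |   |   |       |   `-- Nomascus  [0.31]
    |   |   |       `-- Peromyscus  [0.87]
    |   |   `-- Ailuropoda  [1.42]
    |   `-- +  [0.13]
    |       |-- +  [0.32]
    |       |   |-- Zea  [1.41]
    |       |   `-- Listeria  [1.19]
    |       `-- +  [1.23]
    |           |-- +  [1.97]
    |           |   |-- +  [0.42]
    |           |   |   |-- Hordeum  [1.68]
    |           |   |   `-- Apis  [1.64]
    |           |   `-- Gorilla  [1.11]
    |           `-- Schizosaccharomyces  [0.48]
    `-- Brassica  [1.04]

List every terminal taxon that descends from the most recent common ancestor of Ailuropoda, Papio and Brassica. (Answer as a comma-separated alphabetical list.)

Tracing Ailuropoda: it sits inside ((Pan,((Papio,Nomascus),Peromyscus)),Ailuropoda).
Tracing Papio: it sits inside (Papio,Nomascus).
Tracing Brassica: it sits inside ((((Pan,((Papio,Nomascus),Peromyscus)),Ailuropoda),((Zea,Listeria),(((Hordeum,Apis),Gorilla),Schizosaccharomyces))),Brassica).
The smallest clade enclosing all 3 is ((((Pan,((Papio,Nomascus),Peromyscus)),Ailuropoda),((Zea,Listeria),(((Hordeum,Apis),Gorilla),Schizosaccharomyces))),Brassica); the answer is its 12 terminal taxa in alphabetical order.

Ailuropoda, Apis, Brassica, Gorilla, Hordeum, Listeria, Nomascus, Pan, Papio, Peromyscus, Schizosaccharomyces, Zea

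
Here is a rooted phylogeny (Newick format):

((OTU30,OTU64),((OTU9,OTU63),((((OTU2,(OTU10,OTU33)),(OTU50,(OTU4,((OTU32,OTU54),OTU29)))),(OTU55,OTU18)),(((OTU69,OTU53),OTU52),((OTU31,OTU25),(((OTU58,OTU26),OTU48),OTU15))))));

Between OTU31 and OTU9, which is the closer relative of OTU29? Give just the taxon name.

The MRCA of OTU29 and OTU31 subtends ((((OTU2,(OTU10,OTU33)),(OTU50,(OTU4,((OTU32,OTU54),OTU29)))),(OTU55,OTU18)),(((OTU69,OTU53),OTU52),((OTU31,OTU25),(((OTU58,OTU26),OTU48),OTU15)))) (19 taxa).
The MRCA of OTU29 and OTU9 subtends ((OTU9,OTU63),((((OTU2,(OTU10,OTU33)),(OTU50,(OTU4,((OTU32,OTU54),OTU29)))),(OTU55,OTU18)),(((OTU69,OTU53),OTU52),((OTU31,OTU25),(((OTU58,OTU26),OTU48),OTU15))))) (21 taxa).
The first is nested inside the second, so OTU29 shares a more recent common ancestor with OTU31.

OTU31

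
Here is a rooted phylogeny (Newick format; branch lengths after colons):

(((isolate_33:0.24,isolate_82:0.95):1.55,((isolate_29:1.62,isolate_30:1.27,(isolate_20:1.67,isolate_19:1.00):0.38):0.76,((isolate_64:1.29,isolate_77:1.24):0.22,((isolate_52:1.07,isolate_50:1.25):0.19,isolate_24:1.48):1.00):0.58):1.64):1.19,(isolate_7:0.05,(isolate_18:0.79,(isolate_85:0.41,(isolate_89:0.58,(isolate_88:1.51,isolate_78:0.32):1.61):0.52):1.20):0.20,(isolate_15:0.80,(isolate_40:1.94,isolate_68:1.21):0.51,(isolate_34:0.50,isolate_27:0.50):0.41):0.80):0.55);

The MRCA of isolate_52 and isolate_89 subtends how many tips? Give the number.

22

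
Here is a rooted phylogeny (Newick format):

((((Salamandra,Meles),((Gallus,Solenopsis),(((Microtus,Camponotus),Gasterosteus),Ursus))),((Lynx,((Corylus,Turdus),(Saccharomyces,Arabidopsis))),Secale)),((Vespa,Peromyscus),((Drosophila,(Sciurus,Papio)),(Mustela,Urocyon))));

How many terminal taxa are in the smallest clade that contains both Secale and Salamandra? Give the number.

The MRCA of Secale and Salamandra is the node subtending (((Salamandra,Meles),((Gallus,Solenopsis),(((Microtus,Camponotus),Gasterosteus),Ursus))),((Lynx,((Corylus,Turdus),(Saccharomyces,Arabidopsis))),Secale)).
That clade contains 14 terminal taxa: Arabidopsis, Camponotus, Corylus, Gallus, Gasterosteus, Lynx, Meles, Microtus, Saccharomyces, Salamandra, Secale, Solenopsis, Turdus, Ursus.

14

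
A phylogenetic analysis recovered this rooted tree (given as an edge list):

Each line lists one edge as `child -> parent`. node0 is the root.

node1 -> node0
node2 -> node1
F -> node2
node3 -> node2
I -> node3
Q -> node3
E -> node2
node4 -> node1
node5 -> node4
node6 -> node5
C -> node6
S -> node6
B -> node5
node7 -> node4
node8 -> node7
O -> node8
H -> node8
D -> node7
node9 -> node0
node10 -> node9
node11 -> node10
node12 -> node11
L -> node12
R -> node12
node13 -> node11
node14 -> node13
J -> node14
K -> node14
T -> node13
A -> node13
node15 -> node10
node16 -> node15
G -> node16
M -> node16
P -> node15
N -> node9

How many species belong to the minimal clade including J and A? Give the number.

4

The MRCA of J and A is the node subtending ((J,K),T,A).
That clade contains 4 terminal taxa: A, J, K, T.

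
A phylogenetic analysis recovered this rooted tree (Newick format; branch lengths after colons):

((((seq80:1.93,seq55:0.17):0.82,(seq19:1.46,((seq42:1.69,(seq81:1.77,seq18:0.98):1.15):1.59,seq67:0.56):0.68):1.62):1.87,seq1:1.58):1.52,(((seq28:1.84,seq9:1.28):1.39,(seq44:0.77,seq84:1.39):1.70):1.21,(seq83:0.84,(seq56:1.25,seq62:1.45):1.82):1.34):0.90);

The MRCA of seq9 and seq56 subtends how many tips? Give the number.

The MRCA of seq9 and seq56 is the node subtending (((seq28,seq9),(seq44,seq84)),(seq83,(seq56,seq62))).
That clade contains 7 terminal taxa: seq28, seq44, seq56, seq62, seq83, seq84, seq9.

7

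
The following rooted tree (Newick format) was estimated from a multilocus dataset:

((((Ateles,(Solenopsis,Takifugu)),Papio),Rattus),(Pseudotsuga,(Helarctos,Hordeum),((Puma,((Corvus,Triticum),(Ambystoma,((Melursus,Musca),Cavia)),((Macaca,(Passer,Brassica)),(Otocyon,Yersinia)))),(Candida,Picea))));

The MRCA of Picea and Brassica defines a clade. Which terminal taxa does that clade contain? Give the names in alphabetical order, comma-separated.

Ambystoma, Brassica, Candida, Cavia, Corvus, Macaca, Melursus, Musca, Otocyon, Passer, Picea, Puma, Triticum, Yersinia

Tracing Picea: it sits inside (Candida,Picea).
Tracing Brassica: it sits inside (Passer,Brassica).
The smallest clade enclosing both is ((Puma,((Corvus,Triticum),(Ambystoma,((Melursus,Musca),Cavia)),((Macaca,(Passer,Brassica)),(Otocyon,Yersinia)))),(Candida,Picea)); the answer is its 14 terminal taxa in alphabetical order.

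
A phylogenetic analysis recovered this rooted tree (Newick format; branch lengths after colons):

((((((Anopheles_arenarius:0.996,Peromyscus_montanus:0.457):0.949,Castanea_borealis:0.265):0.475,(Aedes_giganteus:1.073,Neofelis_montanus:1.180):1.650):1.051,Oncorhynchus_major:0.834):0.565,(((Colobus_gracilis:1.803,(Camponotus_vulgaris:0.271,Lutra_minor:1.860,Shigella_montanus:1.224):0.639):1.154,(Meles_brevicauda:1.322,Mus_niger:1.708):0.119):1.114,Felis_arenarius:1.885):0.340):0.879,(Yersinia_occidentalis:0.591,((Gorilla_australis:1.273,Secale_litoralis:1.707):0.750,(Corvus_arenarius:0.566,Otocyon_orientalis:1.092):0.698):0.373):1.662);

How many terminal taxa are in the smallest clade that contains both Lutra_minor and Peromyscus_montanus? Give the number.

13

The MRCA of Lutra_minor and Peromyscus_montanus is the node subtending (((((Anopheles_arenarius,Peromyscus_montanus),Castanea_borealis),(Aedes_giganteus,Neofelis_montanus)),Oncorhynchus_major),(((Colobus_gracilis,(Camponotus_vulgaris,Lutra_minor,Shigella_montanus)),(Meles_brevicauda,Mus_niger)),Felis_arenarius)).
That clade contains 13 terminal taxa: Aedes_giganteus, Anopheles_arenarius, Camponotus_vulgaris, Castanea_borealis, Colobus_gracilis, Felis_arenarius, Lutra_minor, Meles_brevicauda, Mus_niger, Neofelis_montanus, Oncorhynchus_major, Peromyscus_montanus, Shigella_montanus.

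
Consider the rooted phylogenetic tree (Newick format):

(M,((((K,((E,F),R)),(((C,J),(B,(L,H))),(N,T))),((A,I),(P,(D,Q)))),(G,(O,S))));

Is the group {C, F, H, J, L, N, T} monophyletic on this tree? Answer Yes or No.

No

The MRCA of the listed taxa subtends ((K,((E,F),R)),(((C,J),(B,(L,H))),(N,T))).
That clade also contains B, E, K, R, which are not in the proposed group, so the group is not monophyletic.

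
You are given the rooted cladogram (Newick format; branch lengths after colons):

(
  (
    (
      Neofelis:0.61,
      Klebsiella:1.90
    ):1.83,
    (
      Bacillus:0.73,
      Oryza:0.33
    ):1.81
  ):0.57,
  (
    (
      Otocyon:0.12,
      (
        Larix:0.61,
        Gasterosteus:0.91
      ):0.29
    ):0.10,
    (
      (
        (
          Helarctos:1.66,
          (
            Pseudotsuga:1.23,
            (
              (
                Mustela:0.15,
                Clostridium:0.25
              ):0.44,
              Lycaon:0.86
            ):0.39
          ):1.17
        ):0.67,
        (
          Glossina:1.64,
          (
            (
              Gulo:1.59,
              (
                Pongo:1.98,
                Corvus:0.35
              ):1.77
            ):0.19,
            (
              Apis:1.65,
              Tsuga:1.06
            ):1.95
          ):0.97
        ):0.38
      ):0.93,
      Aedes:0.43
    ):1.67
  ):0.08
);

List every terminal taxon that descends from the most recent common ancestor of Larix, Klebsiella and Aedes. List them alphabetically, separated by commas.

Tracing Larix: it sits inside (Larix,Gasterosteus).
Tracing Klebsiella: it sits inside (Neofelis,Klebsiella).
Tracing Aedes: it sits inside (((Helarctos,(Pseudotsuga,((Mustela,Clostridium),Lycaon))),(Glossina,((Gulo,(Pongo,Corvus)),(Apis,Tsuga)))),Aedes).
The smallest clade enclosing all 3 is the whole tree (their MRCA is the root), so the answer is all 19 tips in alphabetical order.

Aedes, Apis, Bacillus, Clostridium, Corvus, Gasterosteus, Glossina, Gulo, Helarctos, Klebsiella, Larix, Lycaon, Mustela, Neofelis, Oryza, Otocyon, Pongo, Pseudotsuga, Tsuga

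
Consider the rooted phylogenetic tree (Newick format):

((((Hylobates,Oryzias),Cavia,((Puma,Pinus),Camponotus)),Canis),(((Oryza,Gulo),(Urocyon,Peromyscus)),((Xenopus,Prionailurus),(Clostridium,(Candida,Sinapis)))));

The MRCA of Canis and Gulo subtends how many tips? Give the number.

The MRCA of Canis and Gulo is the root, so the clade is the entire tree.
That clade contains 16 terminal taxa: Camponotus, Candida, Canis, Cavia, Clostridium, Gulo, Hylobates, Oryza, Oryzias, Peromyscus, Pinus, Prionailurus, Puma, Sinapis, Urocyon, Xenopus.

16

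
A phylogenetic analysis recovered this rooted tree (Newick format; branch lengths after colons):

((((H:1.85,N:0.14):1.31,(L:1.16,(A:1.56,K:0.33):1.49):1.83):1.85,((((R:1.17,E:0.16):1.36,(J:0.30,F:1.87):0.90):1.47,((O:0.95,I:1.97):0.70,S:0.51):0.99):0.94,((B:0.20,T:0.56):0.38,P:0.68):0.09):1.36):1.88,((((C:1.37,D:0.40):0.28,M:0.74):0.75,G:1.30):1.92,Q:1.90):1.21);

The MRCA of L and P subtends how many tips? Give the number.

The MRCA of L and P is the node subtending (((H,N),(L,(A,K))),((((R,E),(J,F)),((O,I),S)),((B,T),P))).
That clade contains 15 terminal taxa: A, B, E, F, H, I, J, K, L, N, O, P, R, S, T.

15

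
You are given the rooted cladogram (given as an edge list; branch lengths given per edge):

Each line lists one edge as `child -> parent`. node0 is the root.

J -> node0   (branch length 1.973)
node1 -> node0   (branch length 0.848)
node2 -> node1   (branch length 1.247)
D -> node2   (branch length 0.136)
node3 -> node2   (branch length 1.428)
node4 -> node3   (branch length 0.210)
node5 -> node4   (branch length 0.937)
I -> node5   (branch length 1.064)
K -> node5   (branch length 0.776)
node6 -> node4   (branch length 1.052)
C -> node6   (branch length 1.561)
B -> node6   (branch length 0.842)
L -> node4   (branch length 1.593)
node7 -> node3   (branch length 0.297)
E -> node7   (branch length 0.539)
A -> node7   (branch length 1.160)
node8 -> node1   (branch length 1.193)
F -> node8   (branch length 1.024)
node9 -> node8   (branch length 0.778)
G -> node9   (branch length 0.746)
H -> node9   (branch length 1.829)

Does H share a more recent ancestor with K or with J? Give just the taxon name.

The MRCA of H and K subtends ((D,(((I,K),(C,B),L),(E,A))),(F,(G,H))) (11 taxa).
The MRCA of H and J is the root, subtending the entire tree (12 taxa).
The first is nested inside the second, so H shares a more recent common ancestor with K.

K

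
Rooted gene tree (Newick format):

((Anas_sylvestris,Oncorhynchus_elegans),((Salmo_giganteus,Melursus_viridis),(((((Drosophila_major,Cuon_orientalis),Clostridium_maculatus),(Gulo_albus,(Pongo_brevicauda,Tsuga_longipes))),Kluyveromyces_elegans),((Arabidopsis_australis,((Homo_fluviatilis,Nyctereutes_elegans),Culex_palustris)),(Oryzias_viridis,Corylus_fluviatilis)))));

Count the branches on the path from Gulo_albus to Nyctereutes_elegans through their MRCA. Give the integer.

9

The MRCA of Gulo_albus and Nyctereutes_elegans is the node subtending (((((Drosophila_major,Cuon_orientalis),Clostridium_maculatus),(Gulo_albus,(Pongo_brevicauda,Tsuga_longipes))),Kluyveromyces_elegans),((Arabidopsis_australis,((Homo_fluviatilis,Nyctereutes_elegans),Culex_palustris)),(Oryzias_viridis,Corylus_fluviatilis))).
From Gulo_albus up to that node: 4 branches. From Nyctereutes_elegans up to the same node: 5 branches. Total: 4 + 5 = 9.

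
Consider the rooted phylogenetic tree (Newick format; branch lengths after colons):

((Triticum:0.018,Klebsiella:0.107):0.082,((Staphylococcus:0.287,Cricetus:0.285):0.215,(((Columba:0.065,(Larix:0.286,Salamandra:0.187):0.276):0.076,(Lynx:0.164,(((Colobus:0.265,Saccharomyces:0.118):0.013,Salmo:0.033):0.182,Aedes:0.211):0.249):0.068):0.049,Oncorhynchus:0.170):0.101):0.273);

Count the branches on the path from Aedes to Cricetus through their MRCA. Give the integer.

7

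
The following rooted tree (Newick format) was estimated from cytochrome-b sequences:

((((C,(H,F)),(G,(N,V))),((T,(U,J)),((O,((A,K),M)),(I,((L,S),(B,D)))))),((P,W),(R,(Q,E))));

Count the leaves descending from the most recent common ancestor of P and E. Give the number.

5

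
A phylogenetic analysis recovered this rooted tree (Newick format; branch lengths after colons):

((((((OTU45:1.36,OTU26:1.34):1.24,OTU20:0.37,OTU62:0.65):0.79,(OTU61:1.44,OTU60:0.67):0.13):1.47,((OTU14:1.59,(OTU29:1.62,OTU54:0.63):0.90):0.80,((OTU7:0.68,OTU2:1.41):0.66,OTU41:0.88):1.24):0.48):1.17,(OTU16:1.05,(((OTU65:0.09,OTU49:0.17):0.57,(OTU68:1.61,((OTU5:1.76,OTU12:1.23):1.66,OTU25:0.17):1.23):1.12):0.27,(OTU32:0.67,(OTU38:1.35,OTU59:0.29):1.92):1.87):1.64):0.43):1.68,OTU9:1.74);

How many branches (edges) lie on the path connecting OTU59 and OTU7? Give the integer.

The MRCA of OTU59 and OTU7 is the node subtending (((((OTU45,OTU26),OTU20,OTU62),(OTU61,OTU60)),((OTU14,(OTU29,OTU54)),((OTU7,OTU2),OTU41))),(OTU16,(((OTU65,OTU49),(OTU68,((OTU5,OTU12),OTU25))),(OTU32,(OTU38,OTU59))))).
From OTU59 up to that node: 5 branches. From OTU7 up to the same node: 5 branches. Total: 5 + 5 = 10.

10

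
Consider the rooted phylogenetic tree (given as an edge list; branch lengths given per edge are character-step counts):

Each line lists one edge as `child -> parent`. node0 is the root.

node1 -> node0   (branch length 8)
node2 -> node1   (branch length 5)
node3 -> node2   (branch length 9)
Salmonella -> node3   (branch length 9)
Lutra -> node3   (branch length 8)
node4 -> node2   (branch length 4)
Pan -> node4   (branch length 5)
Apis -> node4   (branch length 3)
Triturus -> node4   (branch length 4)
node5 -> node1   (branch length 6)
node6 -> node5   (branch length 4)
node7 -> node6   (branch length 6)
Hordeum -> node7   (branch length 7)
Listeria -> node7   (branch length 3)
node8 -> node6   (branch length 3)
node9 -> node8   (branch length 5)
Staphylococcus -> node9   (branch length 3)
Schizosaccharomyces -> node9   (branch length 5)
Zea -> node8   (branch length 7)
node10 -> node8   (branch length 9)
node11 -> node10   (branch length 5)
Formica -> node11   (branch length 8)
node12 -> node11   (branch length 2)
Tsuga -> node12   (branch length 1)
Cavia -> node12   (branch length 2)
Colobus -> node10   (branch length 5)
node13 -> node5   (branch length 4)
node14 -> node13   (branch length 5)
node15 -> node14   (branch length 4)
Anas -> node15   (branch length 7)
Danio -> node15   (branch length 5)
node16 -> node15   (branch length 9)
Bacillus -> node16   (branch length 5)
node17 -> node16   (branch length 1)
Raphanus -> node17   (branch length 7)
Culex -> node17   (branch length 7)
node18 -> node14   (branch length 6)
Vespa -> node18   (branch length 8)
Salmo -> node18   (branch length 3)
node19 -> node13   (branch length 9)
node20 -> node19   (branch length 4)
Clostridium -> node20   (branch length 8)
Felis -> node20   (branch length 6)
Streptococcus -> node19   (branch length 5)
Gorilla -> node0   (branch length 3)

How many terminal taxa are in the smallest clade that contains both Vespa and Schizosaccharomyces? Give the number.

The MRCA of Vespa and Schizosaccharomyces is the node subtending (((Hordeum,Listeria),((Staphylococcus,Schizosaccharomyces),Zea,((Formica,(Tsuga,Cavia)),Colobus))),(((Anas,Danio,(Bacillus,(Raphanus,Culex))),(Vespa,Salmo)),((Clostridium,Felis),Streptococcus))).
That clade contains 19 terminal taxa: Anas, Bacillus, Cavia, Clostridium, Colobus, Culex, Danio, Felis, Formica, Hordeum, Listeria, Raphanus, Salmo, Schizosaccharomyces, Staphylococcus, Streptococcus, Tsuga, Vespa, Zea.

19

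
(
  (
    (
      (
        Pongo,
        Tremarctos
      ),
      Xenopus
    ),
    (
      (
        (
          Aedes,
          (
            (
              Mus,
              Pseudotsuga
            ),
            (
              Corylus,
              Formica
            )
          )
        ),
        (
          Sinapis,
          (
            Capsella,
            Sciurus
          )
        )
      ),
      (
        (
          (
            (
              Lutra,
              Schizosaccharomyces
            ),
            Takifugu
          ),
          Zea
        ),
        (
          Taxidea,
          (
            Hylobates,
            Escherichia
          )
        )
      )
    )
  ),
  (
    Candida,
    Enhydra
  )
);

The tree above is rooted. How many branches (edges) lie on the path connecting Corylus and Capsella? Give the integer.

The MRCA of Corylus and Capsella is the node subtending ((Aedes,((Mus,Pseudotsuga),(Corylus,Formica))),(Sinapis,(Capsella,Sciurus))).
From Corylus up to that node: 4 branches. From Capsella up to the same node: 3 branches. Total: 4 + 3 = 7.

7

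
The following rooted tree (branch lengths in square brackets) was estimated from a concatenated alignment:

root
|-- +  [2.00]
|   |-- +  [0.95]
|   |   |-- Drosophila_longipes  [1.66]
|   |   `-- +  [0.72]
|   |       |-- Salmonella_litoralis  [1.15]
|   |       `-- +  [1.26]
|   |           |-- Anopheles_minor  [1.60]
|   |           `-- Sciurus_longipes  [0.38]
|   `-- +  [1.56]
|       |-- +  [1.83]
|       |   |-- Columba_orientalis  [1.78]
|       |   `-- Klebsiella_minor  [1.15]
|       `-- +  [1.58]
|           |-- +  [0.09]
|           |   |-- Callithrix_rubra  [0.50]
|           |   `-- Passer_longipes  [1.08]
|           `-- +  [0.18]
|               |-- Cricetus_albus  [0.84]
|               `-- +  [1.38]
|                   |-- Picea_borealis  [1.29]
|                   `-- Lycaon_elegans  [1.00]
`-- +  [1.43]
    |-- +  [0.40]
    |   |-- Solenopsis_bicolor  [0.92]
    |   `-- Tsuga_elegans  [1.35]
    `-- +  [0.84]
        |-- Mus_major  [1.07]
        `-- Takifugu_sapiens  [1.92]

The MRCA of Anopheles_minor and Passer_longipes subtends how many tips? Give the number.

11

The MRCA of Anopheles_minor and Passer_longipes is the node subtending ((Drosophila_longipes,(Salmonella_litoralis,(Anopheles_minor,Sciurus_longipes))),((Columba_orientalis,Klebsiella_minor),((Callithrix_rubra,Passer_longipes),(Cricetus_albus,(Picea_borealis,Lycaon_elegans))))).
That clade contains 11 terminal taxa: Anopheles_minor, Callithrix_rubra, Columba_orientalis, Cricetus_albus, Drosophila_longipes, Klebsiella_minor, Lycaon_elegans, Passer_longipes, Picea_borealis, Salmonella_litoralis, Sciurus_longipes.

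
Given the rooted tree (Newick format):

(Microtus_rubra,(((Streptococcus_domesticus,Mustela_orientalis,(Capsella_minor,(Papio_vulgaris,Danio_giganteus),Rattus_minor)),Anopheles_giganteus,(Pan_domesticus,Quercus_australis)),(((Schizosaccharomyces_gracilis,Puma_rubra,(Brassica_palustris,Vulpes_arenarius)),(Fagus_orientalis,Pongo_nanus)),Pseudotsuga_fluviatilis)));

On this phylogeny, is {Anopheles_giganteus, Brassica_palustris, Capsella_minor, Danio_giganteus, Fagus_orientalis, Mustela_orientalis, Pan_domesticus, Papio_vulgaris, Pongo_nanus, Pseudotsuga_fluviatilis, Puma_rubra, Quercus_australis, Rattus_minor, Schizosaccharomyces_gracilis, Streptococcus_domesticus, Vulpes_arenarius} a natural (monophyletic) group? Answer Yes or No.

Yes

The most recent common ancestor of these taxa subtends (((Streptococcus_domesticus,Mustela_orientalis,(Capsella_minor,(Papio_vulgaris,Danio_giganteus),Rattus_minor)),Anopheles_giganteus,(Pan_domesticus,Quercus_australis)),(((Schizosaccharomyces_gracilis,Puma_rubra,(Brassica_palustris,Vulpes_arenarius)),(Fagus_orientalis,Pongo_nanus)),Pseudotsuga_fluviatilis)).
That clade has exactly 16 tips — every listed taxon and nothing else — so the group is monophyletic.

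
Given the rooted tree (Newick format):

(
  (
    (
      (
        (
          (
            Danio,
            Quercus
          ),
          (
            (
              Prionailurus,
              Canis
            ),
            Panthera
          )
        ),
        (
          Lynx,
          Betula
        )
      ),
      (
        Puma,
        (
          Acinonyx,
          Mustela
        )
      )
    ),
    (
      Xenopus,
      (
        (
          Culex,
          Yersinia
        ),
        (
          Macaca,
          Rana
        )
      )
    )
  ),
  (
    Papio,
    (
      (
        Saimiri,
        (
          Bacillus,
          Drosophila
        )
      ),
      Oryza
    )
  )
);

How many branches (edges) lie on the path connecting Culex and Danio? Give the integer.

9

The MRCA of Culex and Danio is the node subtending (((((Danio,Quercus),((Prionailurus,Canis),Panthera)),(Lynx,Betula)),(Puma,(Acinonyx,Mustela))),(Xenopus,((Culex,Yersinia),(Macaca,Rana)))).
From Culex up to that node: 4 branches. From Danio up to the same node: 5 branches. Total: 4 + 5 = 9.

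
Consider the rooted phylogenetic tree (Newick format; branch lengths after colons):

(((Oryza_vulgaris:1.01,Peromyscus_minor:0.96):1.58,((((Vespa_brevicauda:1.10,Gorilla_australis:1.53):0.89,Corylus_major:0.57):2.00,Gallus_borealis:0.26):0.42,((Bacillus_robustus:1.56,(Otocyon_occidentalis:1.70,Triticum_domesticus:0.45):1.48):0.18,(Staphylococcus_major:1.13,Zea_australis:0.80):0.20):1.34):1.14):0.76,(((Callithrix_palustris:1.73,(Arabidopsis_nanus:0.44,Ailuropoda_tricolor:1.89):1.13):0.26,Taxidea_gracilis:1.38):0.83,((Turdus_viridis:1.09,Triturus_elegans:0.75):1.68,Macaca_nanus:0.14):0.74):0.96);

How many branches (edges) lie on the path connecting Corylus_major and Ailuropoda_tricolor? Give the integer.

The MRCA of Corylus_major and Ailuropoda_tricolor is the root of the tree.
From Corylus_major up to that node: 5 branches. From Ailuropoda_tricolor up to the same node: 5 branches. Total: 5 + 5 = 10.

10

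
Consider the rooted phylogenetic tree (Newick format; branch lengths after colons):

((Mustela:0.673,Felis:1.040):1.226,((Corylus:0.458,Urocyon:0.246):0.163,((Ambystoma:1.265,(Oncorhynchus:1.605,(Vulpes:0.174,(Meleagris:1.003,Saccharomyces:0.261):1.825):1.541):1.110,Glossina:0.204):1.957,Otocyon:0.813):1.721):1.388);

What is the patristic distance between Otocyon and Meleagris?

8.249

The path runs Otocyon → … → MRCA → … → Meleagris; the MRCA is the node subtending ((Ambystoma,(Oncorhynchus,(Vulpes,(Meleagris,Saccharomyces))),Glossina),Otocyon).
Branch lengths along that path: 0.813 + 1.957 + 1.110 + 1.541 + 1.825 + 1.003 = 8.249.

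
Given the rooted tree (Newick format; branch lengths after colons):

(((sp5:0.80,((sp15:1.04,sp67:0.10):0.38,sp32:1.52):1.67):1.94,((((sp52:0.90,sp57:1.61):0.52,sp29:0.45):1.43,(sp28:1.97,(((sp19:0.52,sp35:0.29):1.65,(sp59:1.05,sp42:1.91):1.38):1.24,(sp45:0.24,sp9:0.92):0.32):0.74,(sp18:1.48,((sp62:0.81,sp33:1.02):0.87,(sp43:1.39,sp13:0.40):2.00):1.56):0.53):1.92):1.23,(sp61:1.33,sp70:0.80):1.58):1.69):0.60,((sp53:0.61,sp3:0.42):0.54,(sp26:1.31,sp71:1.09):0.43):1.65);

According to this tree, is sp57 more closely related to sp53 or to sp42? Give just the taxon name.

sp42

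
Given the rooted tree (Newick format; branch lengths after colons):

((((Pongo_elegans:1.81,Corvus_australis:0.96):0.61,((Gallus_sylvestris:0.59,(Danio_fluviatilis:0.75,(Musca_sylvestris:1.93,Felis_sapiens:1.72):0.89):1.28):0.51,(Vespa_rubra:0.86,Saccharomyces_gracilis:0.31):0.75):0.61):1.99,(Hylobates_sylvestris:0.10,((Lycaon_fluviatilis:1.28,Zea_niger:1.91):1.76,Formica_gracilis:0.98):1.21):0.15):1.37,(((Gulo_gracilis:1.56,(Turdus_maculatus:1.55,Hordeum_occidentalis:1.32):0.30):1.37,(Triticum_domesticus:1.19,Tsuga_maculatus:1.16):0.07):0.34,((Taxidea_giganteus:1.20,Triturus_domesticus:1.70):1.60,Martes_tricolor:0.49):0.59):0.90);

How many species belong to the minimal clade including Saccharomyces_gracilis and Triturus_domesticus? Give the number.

20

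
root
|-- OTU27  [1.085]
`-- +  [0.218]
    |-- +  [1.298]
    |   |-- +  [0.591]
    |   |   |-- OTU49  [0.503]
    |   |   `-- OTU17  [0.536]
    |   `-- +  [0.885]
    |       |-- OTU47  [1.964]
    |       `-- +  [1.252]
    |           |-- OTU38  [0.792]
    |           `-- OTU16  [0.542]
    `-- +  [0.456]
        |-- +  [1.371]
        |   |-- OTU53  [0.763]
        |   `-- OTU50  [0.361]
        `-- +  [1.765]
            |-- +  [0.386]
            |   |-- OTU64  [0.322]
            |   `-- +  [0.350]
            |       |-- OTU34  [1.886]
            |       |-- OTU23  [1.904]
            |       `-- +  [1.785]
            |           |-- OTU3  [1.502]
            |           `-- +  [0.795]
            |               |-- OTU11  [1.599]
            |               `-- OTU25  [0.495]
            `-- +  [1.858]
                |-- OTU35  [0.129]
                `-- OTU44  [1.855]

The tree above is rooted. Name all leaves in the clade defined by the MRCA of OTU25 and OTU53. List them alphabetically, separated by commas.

OTU11, OTU23, OTU25, OTU3, OTU34, OTU35, OTU44, OTU50, OTU53, OTU64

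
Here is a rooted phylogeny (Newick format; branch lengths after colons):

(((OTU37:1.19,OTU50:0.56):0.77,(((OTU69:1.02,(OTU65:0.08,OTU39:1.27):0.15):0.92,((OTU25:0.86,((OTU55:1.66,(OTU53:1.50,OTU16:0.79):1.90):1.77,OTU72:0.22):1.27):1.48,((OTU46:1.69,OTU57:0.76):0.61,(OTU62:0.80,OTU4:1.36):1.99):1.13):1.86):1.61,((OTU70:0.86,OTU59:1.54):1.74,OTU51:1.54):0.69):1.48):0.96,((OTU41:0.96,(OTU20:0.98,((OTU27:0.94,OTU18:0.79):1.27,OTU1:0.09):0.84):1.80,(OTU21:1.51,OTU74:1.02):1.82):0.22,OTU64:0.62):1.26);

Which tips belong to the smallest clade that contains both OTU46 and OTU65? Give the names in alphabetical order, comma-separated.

OTU16, OTU25, OTU39, OTU4, OTU46, OTU53, OTU55, OTU57, OTU62, OTU65, OTU69, OTU72

Tracing OTU46: it sits inside (OTU46,OTU57).
Tracing OTU65: it sits inside (OTU65,OTU39).
The smallest clade enclosing both is ((OTU69,(OTU65,OTU39)),((OTU25,((OTU55,(OTU53,OTU16)),OTU72)),((OTU46,OTU57),(OTU62,OTU4)))); the answer is its 12 terminal taxa in alphabetical order.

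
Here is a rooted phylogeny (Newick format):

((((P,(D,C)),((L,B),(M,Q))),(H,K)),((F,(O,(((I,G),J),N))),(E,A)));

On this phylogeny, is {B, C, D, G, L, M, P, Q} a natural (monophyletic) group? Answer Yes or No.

No

The MRCA of the listed taxa is the root, so the smallest clade containing them is the whole tree.
That clade also contains A, E, F, H, I, J, K, N, O, which are not in the proposed group, so the group is not monophyletic.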